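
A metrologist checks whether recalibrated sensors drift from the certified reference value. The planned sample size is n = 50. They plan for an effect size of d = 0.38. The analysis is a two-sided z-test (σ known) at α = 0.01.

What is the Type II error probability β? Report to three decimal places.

β ≈ 0.456

Noncentrality parameter: δ = d·√n = 0.38 × √50 = 2.6870
Critical value for a two-sided test at α = 0.01: z_{α/2} = 2.576.
Power = Φ(δ − 2.576) + Φ(−δ − 2.576) = Φ(0.111) + Φ(-5.263) = 0.5443 + 0.0000 = 0.5443.
Type II error: β = 1 − power = 1 − 0.5443 = 0.4557.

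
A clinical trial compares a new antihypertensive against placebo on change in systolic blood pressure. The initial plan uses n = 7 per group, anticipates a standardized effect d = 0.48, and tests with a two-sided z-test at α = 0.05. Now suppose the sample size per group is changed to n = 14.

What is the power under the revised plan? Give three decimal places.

Power ≈ 0.246

With n = 14 per group: δ = d·√(n/2) = 0.48 × √(14/2) = 1.2700. Critical value z_{0.025} = 1.960.
Revised power = Φ(δ − 1.960) + Φ(−δ − 1.960) = Φ(-0.690) + Φ(-3.230) = 0.2451 + 0.0006 = 0.2457.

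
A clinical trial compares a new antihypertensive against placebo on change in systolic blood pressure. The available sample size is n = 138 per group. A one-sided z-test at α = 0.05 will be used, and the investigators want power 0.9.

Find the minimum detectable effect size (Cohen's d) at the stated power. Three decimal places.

Need Φ(δ − 1.645) = 0.9, so δ = 1.645 + 1.282 = 2.926.
δ = d·√(n/2) ⇒ d = δ/√(n/2) = 2.926/√(138/2) = 0.3523.

d ≈ 0.352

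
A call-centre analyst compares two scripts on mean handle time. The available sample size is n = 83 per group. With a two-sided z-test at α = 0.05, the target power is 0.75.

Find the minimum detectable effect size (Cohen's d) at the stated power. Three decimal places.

d ≈ 0.409

Required noncentrality: δ = z_{0.025} + z_{0.25} = 1.960 + 0.674 = 2.634.
(The second rejection-region term Φ(−δ − z_{α/2}) is negligible and dropped.)
δ = d·√(n/2) ⇒ d = δ/√(n/2) = 2.634/√(83/2) = 0.4089.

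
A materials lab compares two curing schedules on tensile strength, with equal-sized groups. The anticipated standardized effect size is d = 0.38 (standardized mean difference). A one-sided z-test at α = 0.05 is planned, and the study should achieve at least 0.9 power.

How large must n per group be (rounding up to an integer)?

For power 0.9 need Φ(δ − z_{0.05}) = 0.9, so δ = z_{0.05} + z_{0.10} = 1.645 + 1.282 = 2.926.
δ = d·√(n/2) ⇒ n = 2(δ/d)² = 2 × (2.926 / 0.38)² = 118.61.
Round up to the next whole unit.

n = 119 per group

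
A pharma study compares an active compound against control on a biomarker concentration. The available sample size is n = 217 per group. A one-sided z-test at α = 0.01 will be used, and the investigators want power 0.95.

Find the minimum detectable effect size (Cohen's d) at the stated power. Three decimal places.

d ≈ 0.381

Required noncentrality: δ = z_{0.01} + z_{0.05} = 2.326 + 1.645 = 3.971.
δ = d·√(n/2) ⇒ d = δ/√(n/2) = 3.971/√(217/2) = 0.3812.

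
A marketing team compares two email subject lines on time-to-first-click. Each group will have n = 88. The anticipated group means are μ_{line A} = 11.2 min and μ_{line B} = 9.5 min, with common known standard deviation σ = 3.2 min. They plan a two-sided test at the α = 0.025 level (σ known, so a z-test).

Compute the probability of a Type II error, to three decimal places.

Standardized effect: d = |μ_{line A} − μ_{line B}| / σ = |11.2 − 9.5| / 3.2 = 0.5312
Noncentrality parameter: δ = d·√(n/2) = 0.5312 × √(88/2) = 3.5239
Critical value for a two-sided test at α = 0.025: z_{α/2} = 2.241.
Power = Φ(δ − 2.241) + Φ(−δ − 2.241) = Φ(1.283) + Φ(-5.765) = 0.9002 + 0.0000 = 0.9002.
Type II error: β = 1 − power = 1 − 0.9002 = 0.0998.

β ≈ 0.100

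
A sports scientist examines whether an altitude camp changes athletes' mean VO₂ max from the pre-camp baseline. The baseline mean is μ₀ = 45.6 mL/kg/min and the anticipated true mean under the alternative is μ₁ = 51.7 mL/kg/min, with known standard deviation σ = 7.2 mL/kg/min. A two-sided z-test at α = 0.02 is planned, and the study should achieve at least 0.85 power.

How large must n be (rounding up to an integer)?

n = 16

Standardized effect: d = |μ₁ − μ₀| / σ = |51.7 − 45.6| / 7.2 = 0.8472
Set Φ(δ − 2.326) = 0.85; then δ − 2.326 = Φ⁻¹(0.85) = 1.036, giving δ = 3.363.
(Ignoring the negligible lower-tail rejection probability gives the usual closed-form inversion.)
δ = d·√n ⇒ n = (δ/d)² = (3.363 / 0.8472)² = 15.75.
Round up to the next whole unit.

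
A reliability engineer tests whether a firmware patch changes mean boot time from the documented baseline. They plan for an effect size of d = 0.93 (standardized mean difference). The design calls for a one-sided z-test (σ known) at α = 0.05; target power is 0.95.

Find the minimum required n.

For power 0.95 need Φ(δ − z_{0.05}) = 0.95, so δ = z_{0.05} + z_{0.05} = 1.645 + 1.645 = 3.290.
δ = d·√n ⇒ n = (δ/d)² = (3.290 / 0.93)² = 12.51.
Rounding up, n = 13.

n = 13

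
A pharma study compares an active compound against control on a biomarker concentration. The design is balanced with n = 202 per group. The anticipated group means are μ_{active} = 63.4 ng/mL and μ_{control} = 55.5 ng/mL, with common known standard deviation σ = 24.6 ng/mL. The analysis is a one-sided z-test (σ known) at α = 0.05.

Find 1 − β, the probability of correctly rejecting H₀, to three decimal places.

Power ≈ 0.943

Standardized effect: d = |μ_{active} − μ_{control}| / σ = |63.4 − 55.5| / 24.6 = 0.3211
Noncentrality parameter: δ = d·√(n/2) = 0.3211 × √(202/2) = 3.2274
Critical value for a one-sided test at α = 0.05: z_α = 1.645.
Power = P(Z > 1.645 − δ) = Φ(1.583) = 0.9432.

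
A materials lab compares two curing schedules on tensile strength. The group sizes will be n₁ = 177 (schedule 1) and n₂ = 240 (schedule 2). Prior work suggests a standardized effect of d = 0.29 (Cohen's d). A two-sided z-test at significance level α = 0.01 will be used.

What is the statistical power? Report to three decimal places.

Noncentrality parameter: δ = d / √(1/n₁ + 1/n₂) = 0.29 / √(1/177 + 1/240) = 2.9270
Critical value for a two-sided test at α = 0.01: z_{α/2} = 2.576.
Power = Φ(δ − 2.576) + Φ(−δ − 2.576) = Φ(0.351) + Φ(-5.503) = 0.6373 + 0.0000 = 0.6373.

Power ≈ 0.637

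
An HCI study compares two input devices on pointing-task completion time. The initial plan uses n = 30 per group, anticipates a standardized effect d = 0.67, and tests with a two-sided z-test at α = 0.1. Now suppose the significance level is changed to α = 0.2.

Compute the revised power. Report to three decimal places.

Power ≈ 0.906

δ = d·√(n/2) = 0.67 × √(30/2) = 2.5949 (unchanged). New critical value: z_{0.1} = 1.282.
Revised power = Φ(δ − 1.282) + Φ(−δ − 1.282) = Φ(1.313) + Φ(-3.876) = 0.9055 + 0.0001 = 0.9055.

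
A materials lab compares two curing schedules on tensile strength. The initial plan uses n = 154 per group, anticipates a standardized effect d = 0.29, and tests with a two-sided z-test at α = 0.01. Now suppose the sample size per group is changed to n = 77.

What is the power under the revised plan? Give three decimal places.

With n = 77 per group: δ = d·√(n/2) = 0.29 × √(77/2) = 1.7994. Critical value z_{0.005} = 2.576.
Revised power = Φ(δ − 2.576) + Φ(−δ − 2.576) = Φ(-0.776) + Φ(-4.375) = 0.2187 + 0.0000 = 0.2188.

Power ≈ 0.219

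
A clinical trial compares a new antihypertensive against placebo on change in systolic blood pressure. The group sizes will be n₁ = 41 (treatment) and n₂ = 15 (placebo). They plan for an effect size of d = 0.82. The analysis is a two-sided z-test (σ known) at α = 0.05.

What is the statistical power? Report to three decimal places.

Power ≈ 0.776

Noncentrality parameter: δ = d / √(1/n₁ + 1/n₂) = 0.82 / √(1/41 + 1/15) = 2.7174
Two-sided α = 0.05 → critical value z_{0.025} = 1.960.
Power = Φ(δ − 1.960) + Φ(−δ − 1.960) = Φ(0.757) + Φ(-4.677) = 0.7756 + 0.0000 = 0.7756.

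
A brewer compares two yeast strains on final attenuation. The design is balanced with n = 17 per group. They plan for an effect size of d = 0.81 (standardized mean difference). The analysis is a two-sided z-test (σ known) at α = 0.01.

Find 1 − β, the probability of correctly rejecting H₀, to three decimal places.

Noncentrality parameter: δ = d·√(n/2) = 0.81 × √(17/2) = 2.3615
Two-sided α = 0.01 → critical value z_{0.005} = 2.576.
Power = Φ(δ − 2.576) + Φ(−δ − 2.576) = Φ(-0.214) + Φ(-4.937) = 0.4152 + 0.0000 = 0.4152.

Power ≈ 0.415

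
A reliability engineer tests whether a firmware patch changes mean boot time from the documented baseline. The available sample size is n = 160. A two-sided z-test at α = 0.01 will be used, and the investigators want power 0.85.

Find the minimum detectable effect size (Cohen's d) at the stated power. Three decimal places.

Need Φ(δ − 2.576) = 0.85, so δ = 2.576 + 1.036 = 3.612.
(The second rejection-region term Φ(−δ − z_{α/2}) is negligible and dropped.)
δ = d·√n ⇒ d = δ/√n = 3.612/√160 = 0.2856.

d ≈ 0.286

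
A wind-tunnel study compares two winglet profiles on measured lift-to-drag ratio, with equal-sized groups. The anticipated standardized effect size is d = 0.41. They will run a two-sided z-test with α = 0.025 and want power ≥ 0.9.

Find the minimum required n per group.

For power 0.9 need Φ(δ − z_{0.0125}) = 0.9, so δ = z_{0.0125} + z_{0.10} = 2.241 + 1.282 = 3.523.
(The Φ(−δ − z_{α/2}) term is vanishingly small for δ > 0 and is dropped in the standard sample-size formula.)
δ = d·√(n/2) ⇒ n = 2(δ/d)² = 2 × (3.523 / 0.41)² = 147.66.
Rounding up, n = 148 per group.

n = 148 per group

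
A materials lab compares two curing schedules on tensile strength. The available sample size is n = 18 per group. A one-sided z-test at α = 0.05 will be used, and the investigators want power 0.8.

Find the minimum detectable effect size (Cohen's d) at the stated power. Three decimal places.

d ≈ 0.829

Need Φ(δ − 1.645) = 0.8, so δ = 1.645 + 0.842 = 2.486.
δ = d·√(n/2) ⇒ d = δ/√(n/2) = 2.486/√(18/2) = 0.8288.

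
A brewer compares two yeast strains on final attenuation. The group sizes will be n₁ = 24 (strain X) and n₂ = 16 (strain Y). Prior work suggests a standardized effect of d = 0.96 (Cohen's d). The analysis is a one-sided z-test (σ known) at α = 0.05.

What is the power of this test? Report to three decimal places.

Noncentrality parameter: δ = d / √(1/n₁ + 1/n₂) = 0.96 / √(1/24 + 1/16) = 2.9745
One-sided α = 0.05 → critical value z_{0.05} = 1.645.
Power = Φ(δ − 1.645) = Φ(1.330) = 0.9082.

Power ≈ 0.908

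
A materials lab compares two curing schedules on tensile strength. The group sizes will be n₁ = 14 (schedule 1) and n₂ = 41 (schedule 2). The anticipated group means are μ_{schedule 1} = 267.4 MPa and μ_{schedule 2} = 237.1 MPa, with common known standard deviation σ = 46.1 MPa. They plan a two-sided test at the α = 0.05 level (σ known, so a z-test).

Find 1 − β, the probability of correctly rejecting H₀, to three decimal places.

Standardized effect: d = |μ_{schedule 1} − μ_{schedule 2}| / σ = |267.4 − 237.1| / 46.1 = 0.6573
Noncentrality parameter: δ = d / √(1/n₁ + 1/n₂) = 0.6573 / √(1/14 + 1/41) = 2.1233
Two-sided α = 0.05 → critical value z_{0.025} = 1.960.
Power = Φ(δ − 1.960) + Φ(−δ − 1.960) = Φ(0.163) + Φ(-4.083) = 0.5649 + 0.0000 = 0.5649.

Power ≈ 0.565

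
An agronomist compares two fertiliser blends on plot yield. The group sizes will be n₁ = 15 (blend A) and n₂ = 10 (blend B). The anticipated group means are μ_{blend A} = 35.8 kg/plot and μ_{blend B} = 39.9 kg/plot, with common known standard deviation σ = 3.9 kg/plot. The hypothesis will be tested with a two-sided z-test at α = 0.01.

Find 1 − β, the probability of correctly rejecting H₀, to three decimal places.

Power ≈ 0.500

Standardized effect: d = |μ_{blend A} − μ_{blend B}| / σ = |35.8 − 39.9| / 3.9 = 1.0513
Noncentrality parameter: δ = d / √(1/n₁ + 1/n₂) = 1.0513 / √(1/15 + 1/10) = 2.5751
Critical value for a two-sided test at α = 0.01: z_{α/2} = 2.576.
Power = Φ(δ − 2.576) + Φ(−δ − 2.576) = Φ(-0.001) + Φ(-5.151) = 0.4997 + 0.0000 = 0.4997.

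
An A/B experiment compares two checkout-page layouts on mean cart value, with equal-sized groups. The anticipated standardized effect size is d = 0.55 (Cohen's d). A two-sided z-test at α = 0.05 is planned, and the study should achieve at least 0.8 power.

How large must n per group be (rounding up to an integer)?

For power 0.8 need Φ(δ − z_{0.025}) = 0.8, so δ = z_{0.025} + z_{0.20} = 1.960 + 0.842 = 2.802.
(Ignoring the negligible lower-tail rejection probability gives the usual closed-form inversion.)
δ = d·√(n/2) ⇒ n = 2(δ/d)² = 2 × (2.802 / 0.55)² = 51.89.
Round up to the next whole unit.

n = 52 per group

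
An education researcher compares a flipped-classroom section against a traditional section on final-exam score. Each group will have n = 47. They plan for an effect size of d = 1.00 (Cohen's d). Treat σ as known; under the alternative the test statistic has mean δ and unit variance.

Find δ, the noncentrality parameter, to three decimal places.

δ ≈ 4.848

δ = d·√(n/2) = 1.00 × √(47/2) = 4.8477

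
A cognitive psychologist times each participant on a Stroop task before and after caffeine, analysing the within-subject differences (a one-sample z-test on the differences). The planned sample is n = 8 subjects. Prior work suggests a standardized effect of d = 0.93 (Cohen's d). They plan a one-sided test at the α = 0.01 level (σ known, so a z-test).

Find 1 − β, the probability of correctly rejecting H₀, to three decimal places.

Noncentrality parameter: δ = d·√n = 0.93 × √8 = 2.6304
Critical value for a one-sided test at α = 0.01: z_α = 2.326.
Power = Φ(δ − 2.326) = Φ(0.304) = 0.6195.

Power ≈ 0.619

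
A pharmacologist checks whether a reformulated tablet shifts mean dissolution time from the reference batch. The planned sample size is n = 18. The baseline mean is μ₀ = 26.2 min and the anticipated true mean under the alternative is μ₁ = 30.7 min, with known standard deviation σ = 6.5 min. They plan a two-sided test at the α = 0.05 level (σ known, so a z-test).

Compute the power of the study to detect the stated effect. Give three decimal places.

Standardized effect: d = |μ₁ − μ₀| / σ = |30.7 − 26.2| / 6.5 = 0.6923
Noncentrality parameter: δ = d·√n = 0.6923 × √18 = 2.9372
Critical value for a two-sided test at α = 0.05: z_{α/2} = 1.960.
Power = Φ(δ − 1.960) + Φ(−δ − 1.960) = Φ(0.977) + Φ(-4.897) = 0.8358 + 0.0000 = 0.8358.

Power ≈ 0.836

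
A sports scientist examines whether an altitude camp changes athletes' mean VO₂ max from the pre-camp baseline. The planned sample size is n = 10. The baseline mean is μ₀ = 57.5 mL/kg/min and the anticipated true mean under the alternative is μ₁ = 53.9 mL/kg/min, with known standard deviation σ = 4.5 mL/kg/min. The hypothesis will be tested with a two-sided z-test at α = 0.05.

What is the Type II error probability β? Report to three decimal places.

Standardized effect: d = |μ₁ − μ₀| / σ = |53.9 − 57.5| / 4.5 = 0.8000
Noncentrality parameter: δ = d·√n = 0.8000 × √10 = 2.5298
Two-sided α = 0.05 → critical value z_{0.025} = 1.960.
Power = Φ(δ − 1.960) + Φ(−δ − 1.960) = Φ(0.570) + Φ(-4.490) = 0.7156 + 0.0000 = 0.7156.
Type II error: β = 1 − power = 1 − 0.7156 = 0.2844.

β ≈ 0.284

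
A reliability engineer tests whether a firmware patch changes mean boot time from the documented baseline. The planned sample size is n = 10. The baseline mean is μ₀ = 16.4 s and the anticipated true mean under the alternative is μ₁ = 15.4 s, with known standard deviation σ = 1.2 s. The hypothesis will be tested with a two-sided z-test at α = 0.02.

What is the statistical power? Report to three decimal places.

Standardized effect: d = |μ₁ − μ₀| / σ = |15.4 − 16.4| / 1.2 = 0.8333
Noncentrality parameter: δ = d·√n = 0.8333 × √10 = 2.6352
Critical value for a two-sided test at α = 0.02: z_{α/2} = 2.326.
Power = Φ(δ − 2.326) + Φ(−δ − 2.326) = Φ(0.309) + Φ(-4.962) = 0.6213 + 0.0000 = 0.6213.

Power ≈ 0.621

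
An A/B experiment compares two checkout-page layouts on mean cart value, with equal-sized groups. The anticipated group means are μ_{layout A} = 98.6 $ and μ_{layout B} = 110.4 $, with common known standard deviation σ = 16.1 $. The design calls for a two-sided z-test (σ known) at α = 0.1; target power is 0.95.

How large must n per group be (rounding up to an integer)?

n = 41 per group

Standardized effect: d = |μ_{layout A} − μ_{layout B}| / σ = |98.6 − 110.4| / 16.1 = 0.7329
For power 0.95 need Φ(δ − z_{0.05}) = 0.95, so δ = z_{0.05} + z_{0.05} = 1.645 + 1.645 = 3.290.
(Ignoring the negligible lower-tail rejection probability gives the usual closed-form inversion.)
δ = d·√(n/2) ⇒ n = 2(δ/d)² = 2 × (3.290 / 0.7329)² = 40.29.
Round up to the next whole unit.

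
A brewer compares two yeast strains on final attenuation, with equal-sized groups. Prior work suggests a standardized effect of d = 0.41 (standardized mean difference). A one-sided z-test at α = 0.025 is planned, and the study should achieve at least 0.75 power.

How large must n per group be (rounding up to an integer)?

n = 83 per group

For power 0.75 need Φ(δ − z_{0.025}) = 0.75, so δ = z_{0.025} + z_{0.25} = 1.960 + 0.674 = 2.634.
δ = d·√(n/2) ⇒ n = 2(δ/d)² = 2 × (2.634 / 0.41)² = 82.57.
Rounding up, n = 83 per group.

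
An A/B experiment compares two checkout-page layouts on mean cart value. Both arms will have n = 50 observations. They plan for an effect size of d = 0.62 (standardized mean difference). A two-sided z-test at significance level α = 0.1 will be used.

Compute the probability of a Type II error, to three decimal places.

Noncentrality parameter: δ = d·√(n/2) = 0.62 × √(50/2) = 3.1000
Critical value for a two-sided test at α = 0.1: z_{α/2} = 1.645.
Power = Φ(δ − 1.645) + Φ(−δ − 1.645) = Φ(1.455) + Φ(-4.745) = 0.9272 + 0.0000 = 0.9272.
Type II error: β = 1 − power = 1 − 0.9272 = 0.0728.

β ≈ 0.073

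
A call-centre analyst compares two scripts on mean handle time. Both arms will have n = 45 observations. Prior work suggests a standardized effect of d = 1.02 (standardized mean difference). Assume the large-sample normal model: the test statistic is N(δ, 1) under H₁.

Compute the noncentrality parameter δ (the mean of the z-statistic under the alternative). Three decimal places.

δ ≈ 4.838

The noncentrality parameter scales effect size by the design's sample-size factor: δ = d·√(n/2) = 1.02 × √(45/2) = 4.8383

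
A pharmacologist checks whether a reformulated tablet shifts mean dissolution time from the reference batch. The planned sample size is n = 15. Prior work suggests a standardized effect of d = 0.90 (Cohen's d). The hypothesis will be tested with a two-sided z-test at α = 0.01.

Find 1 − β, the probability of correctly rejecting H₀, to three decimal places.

Noncentrality parameter: δ = d·√n = 0.90 × √15 = 3.4857
Two-sided α = 0.01 → critical value z_{0.005} = 2.576.
Power = Φ(δ − 2.576) + Φ(−δ − 2.576) = Φ(0.910) + Φ(-6.062) = 0.8186 + 0.0000 = 0.8186.

Power ≈ 0.819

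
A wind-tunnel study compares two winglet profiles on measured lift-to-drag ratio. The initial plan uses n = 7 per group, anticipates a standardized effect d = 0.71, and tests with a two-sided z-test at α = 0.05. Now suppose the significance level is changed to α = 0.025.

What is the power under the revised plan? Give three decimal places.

Power ≈ 0.181

δ = d·√(n/2) = 0.71 × √(7/2) = 1.3283 (unchanged). New critical value: z_{0.0125} = 2.241.
Revised power = Φ(δ − 2.241) + Φ(−δ − 2.241) = Φ(-0.913) + Φ(-3.570) = 0.1806 + 0.0002 = 0.1808.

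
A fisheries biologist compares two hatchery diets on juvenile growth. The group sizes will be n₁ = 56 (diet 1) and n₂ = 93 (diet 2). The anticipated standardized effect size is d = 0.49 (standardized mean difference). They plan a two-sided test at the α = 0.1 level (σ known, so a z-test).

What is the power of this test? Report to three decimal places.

Noncentrality parameter: δ = d / √(1/n₁ + 1/n₂) = 0.49 / √(1/56 + 1/93) = 2.8969
Two-sided α = 0.1 → critical value z_{0.05} = 1.645.
Power = Φ(δ − 1.645) + Φ(−δ − 1.645) = Φ(1.252) + Φ(-4.542) = 0.8947 + 0.0000 = 0.8947.

Power ≈ 0.895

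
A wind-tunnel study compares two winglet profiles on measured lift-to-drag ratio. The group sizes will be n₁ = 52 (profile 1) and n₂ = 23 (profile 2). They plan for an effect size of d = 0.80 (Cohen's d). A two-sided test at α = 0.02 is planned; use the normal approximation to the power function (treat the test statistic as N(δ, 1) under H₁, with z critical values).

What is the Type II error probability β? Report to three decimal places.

β ≈ 0.193

Noncentrality parameter: δ = d / √(1/n₁ + 1/n₂) = 0.80 / √(1/52 + 1/23) = 3.1947
Two-sided α = 0.02 → critical value z_{0.01} = 2.326.
Power = Φ(δ − 2.326) + Φ(−δ − 2.326) = Φ(0.868) + Φ(-5.521) = 0.8074 + 0.0000 = 0.8074.
Type II error: β = 1 − power = 1 − 0.8074 = 0.1926.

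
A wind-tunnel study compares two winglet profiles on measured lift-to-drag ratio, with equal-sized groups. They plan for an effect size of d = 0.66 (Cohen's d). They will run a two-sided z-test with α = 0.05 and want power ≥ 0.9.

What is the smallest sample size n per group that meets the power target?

n = 49 per group

For power 0.9 need Φ(δ − z_{0.025}) = 0.9, so δ = z_{0.025} + z_{0.10} = 1.960 + 1.282 = 3.242.
(The Φ(−δ − z_{α/2}) term is vanishingly small for δ > 0 and is dropped in the standard sample-size formula.)
δ = d·√(n/2) ⇒ n = 2(δ/d)² = 2 × (3.242 / 0.66)² = 48.24.
Rounding up, n = 49 per group.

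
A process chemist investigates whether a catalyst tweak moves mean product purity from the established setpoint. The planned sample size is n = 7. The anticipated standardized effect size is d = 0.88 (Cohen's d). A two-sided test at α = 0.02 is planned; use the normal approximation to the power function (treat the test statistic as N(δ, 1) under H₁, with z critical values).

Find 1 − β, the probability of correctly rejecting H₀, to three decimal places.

Power ≈ 0.501

Noncentrality parameter: δ = d·√n = 0.88 × √7 = 2.3283
Two-sided α = 0.02 → critical value z_{0.01} = 2.326.
Power = Φ(δ − 2.326) + Φ(−δ − 2.326) = Φ(0.002) + Φ(-4.655) = 0.5008 + 0.0000 = 0.5008.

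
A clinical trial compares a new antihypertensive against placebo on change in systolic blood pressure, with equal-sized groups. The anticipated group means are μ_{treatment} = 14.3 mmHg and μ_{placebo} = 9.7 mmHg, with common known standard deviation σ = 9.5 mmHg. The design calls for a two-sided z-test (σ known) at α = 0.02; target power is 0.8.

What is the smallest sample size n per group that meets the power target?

n = 86 per group

Standardized effect: d = |μ_{treatment} − μ_{placebo}| / σ = |14.3 − 9.7| / 9.5 = 0.4842
For power 0.8 need Φ(δ − z_{0.01}) = 0.8, so δ = z_{0.01} + z_{0.20} = 2.326 + 0.842 = 3.168.
(Ignoring the negligible lower-tail rejection probability gives the usual closed-form inversion.)
δ = d·√(n/2) ⇒ n = 2(δ/d)² = 2 × (3.168 / 0.4842)² = 85.61.
Rounding up, n = 86 per group.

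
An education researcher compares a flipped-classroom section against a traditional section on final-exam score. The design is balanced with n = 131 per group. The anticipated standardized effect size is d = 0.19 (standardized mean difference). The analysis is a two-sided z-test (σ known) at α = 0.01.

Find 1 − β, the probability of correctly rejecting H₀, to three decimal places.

Power ≈ 0.150

Noncentrality parameter: δ = d·√(n/2) = 0.19 × √(131/2) = 1.5377
Two-sided α = 0.01 → critical value z_{0.005} = 2.576.
Power = Φ(δ − 2.576) + Φ(−δ − 2.576) = Φ(-1.038) + Φ(-4.114) = 0.1496 + 0.0000 = 0.1496.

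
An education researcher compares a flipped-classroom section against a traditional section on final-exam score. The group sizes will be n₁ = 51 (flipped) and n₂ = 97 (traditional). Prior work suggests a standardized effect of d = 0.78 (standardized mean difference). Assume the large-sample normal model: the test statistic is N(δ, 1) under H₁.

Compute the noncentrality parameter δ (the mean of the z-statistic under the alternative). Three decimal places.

δ = d / √(1/n₁ + 1/n₂) = 0.78 / √(1/51 + 1/97) = 4.5096

δ ≈ 4.510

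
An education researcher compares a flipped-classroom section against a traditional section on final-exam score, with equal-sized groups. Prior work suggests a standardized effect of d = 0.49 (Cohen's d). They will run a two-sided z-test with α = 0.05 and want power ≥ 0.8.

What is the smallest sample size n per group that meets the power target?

n = 66 per group

For power 0.8 need Φ(δ − z_{0.025}) = 0.8, so δ = z_{0.025} + z_{0.20} = 1.960 + 0.842 = 2.802.
(Ignoring the negligible lower-tail rejection probability gives the usual closed-form inversion.)
δ = d·√(n/2) ⇒ n = 2(δ/d)² = 2 × (2.802 / 0.49)² = 65.38.
Rounding up, n = 66 per group.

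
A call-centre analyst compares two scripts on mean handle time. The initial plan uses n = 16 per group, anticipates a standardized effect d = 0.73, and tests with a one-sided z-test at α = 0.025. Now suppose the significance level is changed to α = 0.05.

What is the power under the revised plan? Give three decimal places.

δ = d·√(n/2) = 0.73 × √(16/2) = 2.0648 (unchanged). New critical value: z_{0.05} = 1.645.
Revised power = Φ(δ − 1.645) = Φ(0.420) = 0.6627.

Power ≈ 0.663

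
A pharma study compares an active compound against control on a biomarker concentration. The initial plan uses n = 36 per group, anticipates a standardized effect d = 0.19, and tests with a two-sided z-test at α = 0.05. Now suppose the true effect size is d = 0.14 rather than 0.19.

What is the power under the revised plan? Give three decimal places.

Power ≈ 0.091

With d = 0.14: δ = d·√(n/2) = 0.14 × √(36/2) = 0.5940. Critical value z_{0.025} = 1.960.
Revised power = Φ(δ − 1.960) + Φ(−δ − 1.960) = Φ(-1.366) + Φ(-2.554) = 0.0860 + 0.0053 = 0.0913.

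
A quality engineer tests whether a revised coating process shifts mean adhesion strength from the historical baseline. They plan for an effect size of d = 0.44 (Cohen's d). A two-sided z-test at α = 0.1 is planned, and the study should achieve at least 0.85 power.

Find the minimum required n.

n = 38

Set Φ(δ − 1.645) = 0.85; then δ − 1.645 = Φ⁻¹(0.85) = 1.036, giving δ = 2.681.
(For δ > 0 the lower-tail rejection region contributes negligibly to power, so the one-term inversion is standard.)
δ = d·√n ⇒ n = (δ/d)² = (2.681 / 0.44)² = 37.13.
Rounding up, n = 38.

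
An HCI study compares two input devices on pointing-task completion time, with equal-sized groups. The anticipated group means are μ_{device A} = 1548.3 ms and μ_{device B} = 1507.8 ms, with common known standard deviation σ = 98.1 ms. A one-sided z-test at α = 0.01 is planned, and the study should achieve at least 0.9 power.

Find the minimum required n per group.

n = 153 per group

Standardized effect: d = |μ_{device A} − μ_{device B}| / σ = |1548.3 − 1507.8| / 98.1 = 0.4128
For power 0.9 need Φ(δ − z_{0.01}) = 0.9, so δ = z_{0.01} + z_{0.10} = 2.326 + 1.282 = 3.608.
δ = d·√(n/2) ⇒ n = 2(δ/d)² = 2 × (3.608 / 0.4128)² = 152.74.
Rounding up, n = 153 per group.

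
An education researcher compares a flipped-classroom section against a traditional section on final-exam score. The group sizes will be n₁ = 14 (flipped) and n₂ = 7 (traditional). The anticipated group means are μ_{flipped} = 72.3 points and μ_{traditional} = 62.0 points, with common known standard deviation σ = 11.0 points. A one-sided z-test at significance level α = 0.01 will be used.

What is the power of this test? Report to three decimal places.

Power ≈ 0.381

Standardized effect: d = |μ_{flipped} − μ_{traditional}| / σ = |72.3 − 62.0| / 11.0 = 0.9364
Noncentrality parameter: δ = d / √(1/n₁ + 1/n₂) = 0.9364 / √(1/14 + 1/7) = 2.0228
Critical value for a one-sided test at α = 0.01: z_α = 2.326.
Power = Φ(δ − 2.326) = Φ(-0.304) = 0.3807.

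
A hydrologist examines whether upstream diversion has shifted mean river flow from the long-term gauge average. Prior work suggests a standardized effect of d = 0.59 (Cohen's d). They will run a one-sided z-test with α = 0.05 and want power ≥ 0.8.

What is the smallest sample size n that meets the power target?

n = 18

Set Φ(δ − 1.645) = 0.8; then δ − 1.645 = Φ⁻¹(0.8) = 0.842, giving δ = 2.486.
δ = d·√n ⇒ n = (δ/d)² = (2.486 / 0.59)² = 17.76.
Round up to the next whole unit.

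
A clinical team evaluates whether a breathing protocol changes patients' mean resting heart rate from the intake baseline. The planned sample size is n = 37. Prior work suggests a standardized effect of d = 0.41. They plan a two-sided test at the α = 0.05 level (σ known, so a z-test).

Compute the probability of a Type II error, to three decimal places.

Noncentrality parameter: δ = d·√n = 0.41 × √37 = 2.4939
Critical value for a two-sided test at α = 0.05: z_{α/2} = 1.960.
Power = Φ(δ − 1.960) + Φ(−δ − 1.960) = Φ(0.534) + Φ(-4.454) = 0.7033 + 0.0000 = 0.7033.
Type II error: β = 1 − power = 1 − 0.7033 = 0.2967.

β ≈ 0.297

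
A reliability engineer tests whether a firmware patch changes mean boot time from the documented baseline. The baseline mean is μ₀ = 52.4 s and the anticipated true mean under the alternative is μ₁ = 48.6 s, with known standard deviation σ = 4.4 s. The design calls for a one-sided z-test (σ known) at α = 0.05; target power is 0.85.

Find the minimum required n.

Standardized effect: d = |μ₁ − μ₀| / σ = |48.6 − 52.4| / 4.4 = 0.8636
For power 0.85 need Φ(δ − z_{0.05}) = 0.85, so δ = z_{0.05} + z_{0.15} = 1.645 + 1.036 = 2.681.
δ = d·√n ⇒ n = (δ/d)² = (2.681 / 0.8636)² = 9.64.
Rounding up, n = 10.

n = 10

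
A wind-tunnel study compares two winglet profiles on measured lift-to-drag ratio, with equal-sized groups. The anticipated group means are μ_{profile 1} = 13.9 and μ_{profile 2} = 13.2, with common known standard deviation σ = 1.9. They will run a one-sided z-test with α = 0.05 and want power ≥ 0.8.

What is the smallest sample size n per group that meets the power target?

n = 92 per group

Standardized effect: d = |μ_{profile 1} − μ_{profile 2}| / σ = |13.9 − 13.2| / 1.9 = 0.3684
Set Φ(δ − 1.645) = 0.8; then δ − 1.645 = Φ⁻¹(0.8) = 0.842, giving δ = 2.486.
δ = d·√(n/2) ⇒ n = 2(δ/d)² = 2 × (2.486 / 0.3684)² = 91.10.
Rounding up, n = 92 per group.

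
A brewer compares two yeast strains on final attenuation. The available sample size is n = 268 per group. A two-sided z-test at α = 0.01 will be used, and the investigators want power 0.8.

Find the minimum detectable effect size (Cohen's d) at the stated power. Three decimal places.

Need Φ(δ − 2.576) = 0.8, so δ = 2.576 + 0.842 = 3.417.
(Lower-tail contribution to power is negligible for δ > 0.)
δ = d·√(n/2) ⇒ d = δ/√(n/2) = 3.417/√(268/2) = 0.2952.

d ≈ 0.295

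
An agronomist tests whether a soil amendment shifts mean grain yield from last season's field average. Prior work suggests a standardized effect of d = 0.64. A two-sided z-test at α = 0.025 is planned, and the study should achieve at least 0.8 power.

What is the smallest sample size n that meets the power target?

n = 24

Set Φ(δ − 2.241) = 0.8; then δ − 2.241 = Φ⁻¹(0.8) = 0.842, giving δ = 3.083.
(Ignoring the negligible lower-tail rejection probability gives the usual closed-form inversion.)
δ = d·√n ⇒ n = (δ/d)² = (3.083 / 0.64)² = 23.21.
Rounding up, n = 24.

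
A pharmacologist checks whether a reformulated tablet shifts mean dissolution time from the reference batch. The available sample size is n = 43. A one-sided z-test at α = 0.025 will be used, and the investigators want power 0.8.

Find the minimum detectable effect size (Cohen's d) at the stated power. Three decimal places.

d ≈ 0.427

Required noncentrality: δ = z_{0.025} + z_{0.20} = 1.960 + 0.842 = 2.802.
δ = d·√n ⇒ d = δ/√n = 2.802/√43 = 0.4272.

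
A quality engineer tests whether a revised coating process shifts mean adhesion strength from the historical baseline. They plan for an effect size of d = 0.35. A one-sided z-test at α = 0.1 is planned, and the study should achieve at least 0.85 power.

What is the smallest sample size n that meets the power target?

n = 44

For power 0.85 need Φ(δ − z_{0.1}) = 0.85, so δ = z_{0.1} + z_{0.15} = 1.282 + 1.036 = 2.318.
δ = d·√n ⇒ n = (δ/d)² = (2.318 / 0.35)² = 43.86.
Rounding up, n = 44.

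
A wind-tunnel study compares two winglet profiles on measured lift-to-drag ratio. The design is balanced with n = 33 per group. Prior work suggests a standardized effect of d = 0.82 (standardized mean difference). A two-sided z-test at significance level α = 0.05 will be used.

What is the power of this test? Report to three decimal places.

Power ≈ 0.915

Noncentrality parameter: λ = d·√(n/2) = 0.82 × √(33/2) = 3.3309
Critical value for a two-sided test at α = 0.05: z_{α/2} = 1.960.
Power = Φ(λ − 1.960) + Φ(−λ − 1.960) = Φ(1.371) + Φ(-5.291) = 0.9148 + 0.0000 = 0.9148.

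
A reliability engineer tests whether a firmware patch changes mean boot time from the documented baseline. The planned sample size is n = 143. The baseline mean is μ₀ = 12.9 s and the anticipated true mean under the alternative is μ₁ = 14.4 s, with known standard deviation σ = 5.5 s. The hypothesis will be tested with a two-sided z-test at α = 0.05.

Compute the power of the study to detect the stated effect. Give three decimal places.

Power ≈ 0.903

Standardized effect: d = |μ₁ − μ₀| / σ = |14.4 − 12.9| / 5.5 = 0.2727
Noncentrality parameter: δ = d·√n = 0.2727 × √143 = 3.2613
Critical value for a two-sided test at α = 0.05: z_{α/2} = 1.960.
Power = Φ(δ − 1.960) + Φ(−δ − 1.960) = Φ(1.301) + Φ(-5.221) = 0.9034 + 0.0000 = 0.9034.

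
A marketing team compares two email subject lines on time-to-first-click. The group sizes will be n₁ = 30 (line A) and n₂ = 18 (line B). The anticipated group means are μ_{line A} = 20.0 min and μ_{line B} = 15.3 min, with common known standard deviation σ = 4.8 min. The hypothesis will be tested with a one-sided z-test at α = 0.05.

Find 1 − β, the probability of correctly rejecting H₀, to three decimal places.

Power ≈ 0.949

Standardized effect: d = |μ_{line A} − μ_{line B}| / σ = |20.0 − 15.3| / 4.8 = 0.9792
Noncentrality parameter: δ = d / √(1/n₁ + 1/n₂) = 0.9792 / √(1/30 + 1/18) = 3.2842
One-sided α = 0.05 → critical value z_{0.05} = 1.645.
Power = P(Z > 1.645 − δ) = Φ(1.639) = 0.9494.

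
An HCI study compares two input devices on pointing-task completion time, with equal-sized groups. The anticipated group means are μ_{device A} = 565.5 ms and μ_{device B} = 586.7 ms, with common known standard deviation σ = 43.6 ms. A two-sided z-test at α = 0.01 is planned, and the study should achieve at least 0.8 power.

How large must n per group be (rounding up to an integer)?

Standardized effect: d = |μ_{device A} − μ_{device B}| / σ = |565.5 − 586.7| / 43.6 = 0.4862
Set Φ(δ − 2.576) = 0.8; then δ − 2.576 = Φ⁻¹(0.8) = 0.842, giving δ = 3.417.
(Ignoring the negligible lower-tail rejection probability gives the usual closed-form inversion.)
δ = d·√(n/2) ⇒ n = 2(δ/d)² = 2 × (3.417 / 0.4862)² = 98.80.
Round up to the next whole unit.

n = 99 per group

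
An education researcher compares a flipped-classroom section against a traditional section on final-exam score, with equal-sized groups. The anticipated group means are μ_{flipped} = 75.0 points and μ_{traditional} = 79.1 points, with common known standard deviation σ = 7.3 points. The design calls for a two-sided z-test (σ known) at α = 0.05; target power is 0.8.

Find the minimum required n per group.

n = 50 per group

Standardized effect: d = |μ_{flipped} − μ_{traditional}| / σ = |75.0 − 79.1| / 7.3 = 0.5616
Set Φ(δ − 1.960) = 0.8; then δ − 1.960 = Φ⁻¹(0.8) = 0.842, giving δ = 2.802.
(The Φ(−δ − z_{α/2}) term is vanishingly small for δ > 0 and is dropped in the standard sample-size formula.)
δ = d·√(n/2) ⇒ n = 2(δ/d)² = 2 × (2.802 / 0.5616)² = 49.76.
Rounding up, n = 50 per group.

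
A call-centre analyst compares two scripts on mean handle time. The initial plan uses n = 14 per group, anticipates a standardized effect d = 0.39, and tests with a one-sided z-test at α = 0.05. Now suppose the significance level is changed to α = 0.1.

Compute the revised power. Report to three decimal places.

δ = d·√(n/2) = 0.39 × √(14/2) = 1.0318 (unchanged). New critical value: z_{0.1} = 1.282.
Revised power = P(Z > 1.282 − δ) = Φ(-0.250) = 0.4014.

Power ≈ 0.401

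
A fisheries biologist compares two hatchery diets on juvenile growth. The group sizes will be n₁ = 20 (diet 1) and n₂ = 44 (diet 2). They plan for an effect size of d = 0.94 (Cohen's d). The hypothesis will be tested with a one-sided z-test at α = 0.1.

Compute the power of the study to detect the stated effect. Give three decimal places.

Noncentrality parameter: δ = d / √(1/n₁ + 1/n₂) = 0.94 / √(1/20 + 1/44) = 3.4856
One-sided α = 0.1 → critical value z_{0.1} = 1.282.
Power = P(Z > 1.282 − δ) = Φ(2.204) = 0.9862.

Power ≈ 0.986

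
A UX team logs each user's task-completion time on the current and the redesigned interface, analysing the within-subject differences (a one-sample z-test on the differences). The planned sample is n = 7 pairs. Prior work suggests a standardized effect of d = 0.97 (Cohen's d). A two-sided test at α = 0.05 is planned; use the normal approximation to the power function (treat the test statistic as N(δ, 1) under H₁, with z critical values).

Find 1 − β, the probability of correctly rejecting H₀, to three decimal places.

Noncentrality parameter: δ = d·√n = 0.97 × √7 = 2.5664
Two-sided α = 0.05 → critical value z_{0.025} = 1.960.
Power = Φ(δ − 1.960) + Φ(−δ − 1.960) = Φ(0.606) + Φ(-4.526) = 0.7279 + 0.0000 = 0.7279.

Power ≈ 0.728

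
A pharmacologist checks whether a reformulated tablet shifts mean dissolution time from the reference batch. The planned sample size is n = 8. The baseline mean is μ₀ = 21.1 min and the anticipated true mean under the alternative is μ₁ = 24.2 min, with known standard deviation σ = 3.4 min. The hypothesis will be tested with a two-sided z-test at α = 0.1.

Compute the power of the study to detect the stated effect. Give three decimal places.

Standardized effect: d = |μ₁ − μ₀| / σ = |24.2 − 21.1| / 3.4 = 0.9118
Noncentrality parameter: λ = d·√n = 0.9118 × √8 = 2.5789
Two-sided α = 0.1 → critical value z_{0.05} = 1.645.
Power = Φ(λ − 1.645) + Φ(−λ − 1.645) = Φ(0.934) + Φ(-4.224) = 0.8248 + 0.0000 = 0.8249.

Power ≈ 0.825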